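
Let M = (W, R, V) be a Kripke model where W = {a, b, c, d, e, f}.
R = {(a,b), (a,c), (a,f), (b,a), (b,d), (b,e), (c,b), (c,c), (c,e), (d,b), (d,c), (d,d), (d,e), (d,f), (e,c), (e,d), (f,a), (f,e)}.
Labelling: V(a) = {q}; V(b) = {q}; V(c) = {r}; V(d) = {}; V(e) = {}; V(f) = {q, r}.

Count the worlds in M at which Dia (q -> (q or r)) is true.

6

Recall that Dia ψ holds at a world iff ψ holds at some accessible world.
Let φ = Dia (q -> (q or r)). Evaluate φ at each world:
  a (successors {b, c, f}): φ is true.
  b (successors {a, d, e}): φ is true.
  c (successors {b, c, e}): φ is true.
  d (successors {b, c, d, e, f}): φ is true.
  e (successors {c, d}): φ is true.
  f (successors {a, e}): φ is true.
For instance, at f:
  At f: Dia (q -> (q or r)) requires q -> (q or r) at some successor in {a, e}.
    q -> (q or r) holds at a, so Dia (q -> (q or r)) is true at f.
Satisfying worlds: {a, b, c, d, e, f}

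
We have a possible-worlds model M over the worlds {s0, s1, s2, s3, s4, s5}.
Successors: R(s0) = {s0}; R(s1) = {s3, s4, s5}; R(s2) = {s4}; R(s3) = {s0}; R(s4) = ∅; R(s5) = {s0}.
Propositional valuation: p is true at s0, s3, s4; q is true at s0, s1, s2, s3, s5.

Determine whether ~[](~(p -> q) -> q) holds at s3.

No

At s3: [](~(p -> q) -> q) is true, so ~[](~(p -> q) -> q) is false.
  At s3: [](~(p -> q) -> q) requires ~(p -> q) -> q at every successor {s0}.
    At s0: ~(p -> q) -> q is true.
  So [](~(p -> q) -> q) is true at s3.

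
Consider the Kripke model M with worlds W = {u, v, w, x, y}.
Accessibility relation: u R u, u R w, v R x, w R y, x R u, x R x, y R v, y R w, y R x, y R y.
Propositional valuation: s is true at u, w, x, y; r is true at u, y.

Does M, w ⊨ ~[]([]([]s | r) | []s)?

At w: []([]([]s | r) | []s) is true, so ~[]([]([]s | r) | []s) is false.
  At w: []([]([]s | r) | []s) requires []([]s | r) | []s at every successor {y}.
      At y: []([]s | r) is true, []s is false, so []([]s | r) | []s is true.
  So []([]([]s | r) | []s) is true at w.

No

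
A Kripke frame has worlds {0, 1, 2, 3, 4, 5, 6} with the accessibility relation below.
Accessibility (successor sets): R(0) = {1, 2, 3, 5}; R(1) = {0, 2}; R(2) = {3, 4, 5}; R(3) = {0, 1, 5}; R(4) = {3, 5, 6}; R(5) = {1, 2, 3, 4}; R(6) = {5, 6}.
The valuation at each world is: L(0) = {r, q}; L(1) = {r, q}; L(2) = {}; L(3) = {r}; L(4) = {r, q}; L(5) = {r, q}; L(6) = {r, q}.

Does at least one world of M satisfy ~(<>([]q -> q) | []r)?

No

Recall that []ψ holds at a world iff ψ holds at every accessible world, and <>ψ holds iff ψ holds at some accessible world.
Let φ = ~(<>([]q -> q) | []r). Evaluate φ at each world:
  0 (successors {1, 2, 3, 5}): φ is false.
  1 (successors {0, 2}): φ is false.
  2 (successors {3, 4, 5}): φ is false.
  3 (successors {0, 1, 5}): φ is false.
  4 (successors {3, 5, 6}): φ is false.
  5 (successors {1, 2, 3, 4}): φ is false.
  6 (successors {5, 6}): φ is false.
For instance, at 5:
  At 5: <>([]q -> q) | []r is true, so ~(<>([]q -> q) | []r) is false.
    At 5: <>([]q -> q) is true, []r is false, so <>([]q -> q) | []r is true.
      At 5: <>([]q -> q) requires []q -> q at some successor in {1, 2, 3, 4}.
        []q -> q holds at 1, so <>([]q -> q) is true at 5.
      At 5: []r requires r at every successor {1, 2, 3, 4}.
        r fails at 2, so []r is false at 5.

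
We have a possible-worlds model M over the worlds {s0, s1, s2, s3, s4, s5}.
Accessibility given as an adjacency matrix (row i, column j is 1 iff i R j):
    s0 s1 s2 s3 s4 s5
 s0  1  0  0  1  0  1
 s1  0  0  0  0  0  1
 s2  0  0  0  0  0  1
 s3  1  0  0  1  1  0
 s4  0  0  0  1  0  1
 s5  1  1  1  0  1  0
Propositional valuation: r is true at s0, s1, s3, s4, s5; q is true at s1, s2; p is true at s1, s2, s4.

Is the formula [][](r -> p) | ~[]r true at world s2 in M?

Recall that []ψ holds at a world iff ψ holds at every accessible world, and <>ψ holds iff ψ holds at some accessible world.
At s2: [][](r -> p) is false, ~[]r is false, so [][](r -> p) | ~[]r is false.
  At s2: [][](r -> p) requires [](r -> p) at every successor {s5}.
    [](r -> p) fails at s5, so [][](r -> p) is false at s2.
      At s5: [](r -> p) requires r -> p at every successor {s0, s1, s2, s4}.
        r -> p fails at s0, so [](r -> p) is false at s5.
  At s2: []r is true, so ~[]r is false.
    At s2: []r requires r at every successor {s5}.
      At s5: r is true.
    So []r is true at s2.

No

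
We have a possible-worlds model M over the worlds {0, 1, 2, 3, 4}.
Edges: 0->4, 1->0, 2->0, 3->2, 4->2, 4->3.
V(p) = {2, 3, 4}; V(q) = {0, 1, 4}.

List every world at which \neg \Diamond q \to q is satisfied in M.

0, 1, 2, 4

Let φ = \neg \Diamond q \to q. Evaluate φ at each world:
  0 (successors {4}): φ is true.
  1 (successors {0}): φ is true.
  2 (successors {0}): φ is true.
  3 (successors {2}): φ is false.
  4 (successors {2, 3}): φ is true.
For instance, at 4:
  At 4: \neg \Diamond q is true, q is true, so \neg \Diamond q \to q is true.
    At 4: \Diamond q is false, so \neg \Diamond q is true.
      At 4: \Diamond q requires q at some successor in {2, 3}.
        At 2: q is false.
        At 3: q is false.
      So \Diamond q is false at 4.
Satisfying worlds: {0, 1, 2, 4}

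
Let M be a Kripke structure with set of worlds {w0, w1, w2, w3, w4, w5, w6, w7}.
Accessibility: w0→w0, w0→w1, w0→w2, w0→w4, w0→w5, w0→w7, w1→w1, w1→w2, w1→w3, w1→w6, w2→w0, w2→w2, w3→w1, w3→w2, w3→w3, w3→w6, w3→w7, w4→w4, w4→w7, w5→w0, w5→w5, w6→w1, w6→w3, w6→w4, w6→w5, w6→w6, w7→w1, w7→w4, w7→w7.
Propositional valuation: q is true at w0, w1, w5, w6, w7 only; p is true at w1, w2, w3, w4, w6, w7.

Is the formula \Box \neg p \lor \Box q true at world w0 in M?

At w0: \Box \neg p is false, \Box q is false, so \Box \neg p \lor \Box q is false.
  At w0: \Box \neg p requires \neg p at every successor {w0, w1, w2, w4, w5, w7}.
    \neg p fails at w1, so \Box \neg p is false at w0.
  At w0: \Box q requires q at every successor {w0, w1, w2, w4, w5, w7}.
    q fails at w2, so \Box q is false at w0.

No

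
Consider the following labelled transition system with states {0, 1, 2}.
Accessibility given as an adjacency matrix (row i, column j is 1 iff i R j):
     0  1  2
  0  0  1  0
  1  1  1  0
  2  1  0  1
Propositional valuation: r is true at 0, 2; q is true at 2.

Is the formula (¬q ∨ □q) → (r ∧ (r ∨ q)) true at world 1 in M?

No

At 1: ¬q ∨ □q is true, r ∧ (r ∨ q) is false, so (¬q ∨ □q) → (r ∧ (r ∨ q)) is false.
  At 1: ¬q is true, □q is false, so ¬q ∨ □q is true.
    At 1: □q requires q at every successor {0, 1}.
      q fails at 0, so □q is false at 1.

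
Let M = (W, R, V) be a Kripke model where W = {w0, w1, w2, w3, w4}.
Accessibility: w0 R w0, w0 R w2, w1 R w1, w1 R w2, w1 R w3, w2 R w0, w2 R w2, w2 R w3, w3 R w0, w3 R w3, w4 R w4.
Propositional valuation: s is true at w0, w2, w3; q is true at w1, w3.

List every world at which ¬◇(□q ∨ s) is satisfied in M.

Recall that □ψ holds at a world iff ψ holds at every accessible world, and ◇ψ holds iff ψ holds at some accessible world.
Let φ = ¬◇(□q ∨ s). Evaluate φ at each world:
  w0 (successors {w0, w2}): φ is false.
  w1 (successors {w1, w2, w3}): φ is false.
  w2 (successors {w0, w2, w3}): φ is false.
  w3 (successors {w0, w3}): φ is false.
  w4 (successors {w4}): φ is true.
For instance, at w1:
  At w1: ◇(□q ∨ s) is true, so ¬◇(□q ∨ s) is false.
    At w1: ◇(□q ∨ s) requires □q ∨ s at some successor in {w1, w2, w3}.
      □q ∨ s holds at w2, so ◇(□q ∨ s) is true at w1.
Satisfying worlds: {w4}

w4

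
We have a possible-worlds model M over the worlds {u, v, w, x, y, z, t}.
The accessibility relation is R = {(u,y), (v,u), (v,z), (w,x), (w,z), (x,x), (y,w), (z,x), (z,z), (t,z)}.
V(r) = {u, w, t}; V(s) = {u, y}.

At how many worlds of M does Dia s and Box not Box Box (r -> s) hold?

0

Let φ = Dia s and Box not Box Box (r -> s). Evaluate φ at each world:
  u (successors {y}): φ is false.
  v (successors {u, z}): φ is false.
  w (successors {x, z}): φ is false.
  x (successors {x}): φ is false.
  y (successors {w}): φ is false.
  z (successors {x, z}): φ is false.
  t (successors {z}): φ is false.
For instance, at v:
  At v: Dia s is true, Box not Box Box (r -> s) is false, so Dia s and Box not Box Box (r -> s) is false.
    At v: Dia s requires s at some successor in {u, z}.
      s holds at u, so Dia s is true at v.
    At v: Box not Box Box (r -> s) requires not Box Box (r -> s) at every successor {u, z}.
      not Box Box (r -> s) fails at z, so Box not Box Box (r -> s) is false at v.
Satisfying worlds: none.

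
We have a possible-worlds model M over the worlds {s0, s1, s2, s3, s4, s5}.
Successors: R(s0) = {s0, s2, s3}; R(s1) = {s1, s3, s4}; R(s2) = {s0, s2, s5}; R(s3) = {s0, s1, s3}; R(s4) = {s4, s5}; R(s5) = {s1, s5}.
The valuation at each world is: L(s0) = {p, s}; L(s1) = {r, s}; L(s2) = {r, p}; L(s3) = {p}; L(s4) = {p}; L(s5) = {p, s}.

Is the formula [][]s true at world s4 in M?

At s4: [][]s requires []s at every successor {s4, s5}.
  []s fails at s4, so [][]s is false at s4.
    At s4: []s requires s at every successor {s4, s5}.
      s fails at s4, so []s is false at s4.

No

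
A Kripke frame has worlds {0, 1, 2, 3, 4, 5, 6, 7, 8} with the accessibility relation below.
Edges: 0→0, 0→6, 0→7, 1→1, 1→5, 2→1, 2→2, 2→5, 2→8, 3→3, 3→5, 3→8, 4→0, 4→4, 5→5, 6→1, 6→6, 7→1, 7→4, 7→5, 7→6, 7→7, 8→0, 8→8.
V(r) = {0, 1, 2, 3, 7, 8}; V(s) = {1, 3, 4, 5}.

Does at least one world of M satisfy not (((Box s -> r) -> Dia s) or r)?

Recall that Box ψ holds at a world iff ψ holds at every accessible world, and Dia ψ holds iff ψ holds at some accessible world.
Let φ = not (((Box s -> r) -> Dia s) or r). Evaluate φ at each world:
  0 (successors {0, 6, 7}): φ is false.
  1 (successors {1, 5}): φ is false.
  2 (successors {1, 2, 5, 8}): φ is false.
  3 (successors {3, 5, 8}): φ is false.
  4 (successors {0, 4}): φ is false.
  5 (successors {5}): φ is false.
  6 (successors {1, 6}): φ is false.
  7 (successors {1, 4, 5, 6, 7}): φ is false.
  8 (successors {0, 8}): φ is false.
For instance, at 6:
  At 6: ((Box s -> r) -> Dia s) or r is true, so not (((Box s -> r) -> Dia s) or r) is false.
    At 6: (Box s -> r) -> Dia s is true, r is false, so ((Box s -> r) -> Dia s) or r is true.
      At 6: Box s -> r is true, Dia s is true, so (Box s -> r) -> Dia s is true.

No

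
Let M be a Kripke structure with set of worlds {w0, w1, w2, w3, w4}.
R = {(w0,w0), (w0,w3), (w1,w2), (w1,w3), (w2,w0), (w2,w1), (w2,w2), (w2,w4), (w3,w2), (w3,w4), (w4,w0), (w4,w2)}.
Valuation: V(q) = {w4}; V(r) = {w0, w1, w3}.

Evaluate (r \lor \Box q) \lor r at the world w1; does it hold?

Yes

At w1: r \lor \Box q is true, r is true, so (r \lor \Box q) \lor r is true.
  At w1: r is true, \Box q is false, so r \lor \Box q is true.
    At w1: \Box q requires q at every successor {w2, w3}.
      q fails at w2, so \Box q is false at w1.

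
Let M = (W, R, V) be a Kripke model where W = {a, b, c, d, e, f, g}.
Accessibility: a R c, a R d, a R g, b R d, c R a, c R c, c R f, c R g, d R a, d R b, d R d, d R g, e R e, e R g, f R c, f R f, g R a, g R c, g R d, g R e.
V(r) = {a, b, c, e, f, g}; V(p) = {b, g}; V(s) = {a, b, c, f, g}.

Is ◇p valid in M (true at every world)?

Let φ = ◇p. Evaluate φ at each world:
  a (successors {c, d, g}): φ is true.
  b (successors {d}): φ is false.
  c (successors {a, c, f, g}): φ is true.
  d (successors {a, b, d, g}): φ is true.
  e (successors {e, g}): φ is true.
  f (successors {c, f}): φ is false.
  g (successors {a, c, d, e}): φ is false.
Detail at b (counterexample):
  At b: ◇p requires p at some successor in {d}.
    At d: p is false.
  So ◇p is false at b.

No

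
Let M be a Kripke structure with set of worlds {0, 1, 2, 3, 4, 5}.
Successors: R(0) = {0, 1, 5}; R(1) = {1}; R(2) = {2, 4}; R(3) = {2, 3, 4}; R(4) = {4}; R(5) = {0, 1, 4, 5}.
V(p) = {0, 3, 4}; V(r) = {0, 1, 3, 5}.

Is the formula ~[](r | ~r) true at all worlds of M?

No

Recall that []ψ holds at a world iff ψ holds at every accessible world, and <>ψ holds iff ψ holds at some accessible world.
Let φ = ~[](r | ~r). Evaluate φ at each world:
  0 (successors {0, 1, 5}): φ is false.
  1 (successors {1}): φ is false.
  2 (successors {2, 4}): φ is false.
  3 (successors {2, 3, 4}): φ is false.
  4 (successors {4}): φ is false.
  5 (successors {0, 1, 4, 5}): φ is false.
Detail at 0 (counterexample):
  At 0: [](r | ~r) is true, so ~[](r | ~r) is false.
    At 0: [](r | ~r) requires r | ~r at every successor {0, 1, 5}.
      At 0: r | ~r is true.
      At 1: r | ~r is true.
      At 5: r | ~r is true.
    So [](r | ~r) is true at 0.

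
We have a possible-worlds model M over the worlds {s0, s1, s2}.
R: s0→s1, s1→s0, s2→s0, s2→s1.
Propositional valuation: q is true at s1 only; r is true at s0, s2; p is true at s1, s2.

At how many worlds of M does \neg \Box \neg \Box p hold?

Recall that \Box ψ holds at a world iff ψ holds at every accessible world, and \Diamond ψ holds iff ψ holds at some accessible world.
Let φ = \neg \Box \neg \Box p. Evaluate φ at each world:
  s0 (successors {s1}): φ is false.
  s1 (successors {s0}): φ is true.
  s2 (successors {s0, s1}): φ is true.
For instance, at s1:
  At s1: \Box \neg \Box p is false, so \neg \Box \neg \Box p is true.
    At s1: \Box \neg \Box p requires \neg \Box p at every successor {s0}.
      \neg \Box p fails at s0, so \Box \neg \Box p is false at s1.
Satisfying worlds: {s1, s2}

2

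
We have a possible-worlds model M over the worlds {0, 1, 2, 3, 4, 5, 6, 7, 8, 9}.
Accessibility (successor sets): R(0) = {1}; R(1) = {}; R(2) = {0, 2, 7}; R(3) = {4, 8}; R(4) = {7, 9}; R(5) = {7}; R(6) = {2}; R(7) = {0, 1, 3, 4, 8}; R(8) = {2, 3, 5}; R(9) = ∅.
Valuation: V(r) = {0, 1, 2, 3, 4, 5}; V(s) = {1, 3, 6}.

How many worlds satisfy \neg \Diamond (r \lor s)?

Let φ = \neg \Diamond (r \lor s). Evaluate φ at each world:
  0 (successors {1}): φ is false.
  1 (successors ∅): φ is true.
  2 (successors {0, 2, 7}): φ is false.
  3 (successors {4, 8}): φ is false.
  4 (successors {7, 9}): φ is true.
  5 (successors {7}): φ is true.
  6 (successors {2}): φ is false.
  7 (successors {0, 1, 3, 4, 8}): φ is false.
  8 (successors {2, 3, 5}): φ is false.
  9 (successors ∅): φ is true.
For instance, at 6:
  At 6: \Diamond (r \lor s) is true, so \neg \Diamond (r \lor s) is false.
    At 6: \Diamond (r \lor s) requires r \lor s at some successor in {2}.
      r \lor s holds at 2, so \Diamond (r \lor s) is true at 6.
Satisfying worlds: {1, 4, 5, 9}

4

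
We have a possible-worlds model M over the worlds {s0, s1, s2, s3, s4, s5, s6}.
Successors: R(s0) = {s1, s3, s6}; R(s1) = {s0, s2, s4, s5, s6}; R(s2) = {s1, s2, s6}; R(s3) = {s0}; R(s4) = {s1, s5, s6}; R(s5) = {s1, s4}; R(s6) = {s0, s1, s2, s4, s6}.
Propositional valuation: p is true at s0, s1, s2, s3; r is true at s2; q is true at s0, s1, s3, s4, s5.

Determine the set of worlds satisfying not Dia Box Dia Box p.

s1, s2, s3, s4, s5, s6

Recall that Box ψ holds at a world iff ψ holds at every accessible world, and Dia ψ holds iff ψ holds at some accessible world.
Let φ = not Dia Box Dia Box p. Evaluate φ at each world:
  s0 (successors {s1, s3, s6}): φ is false.
  s1 (successors {s0, s2, s4, s5, s6}): φ is true.
  s2 (successors {s1, s2, s6}): φ is true.
  s3 (successors {s0}): φ is true.
  s4 (successors {s1, s5, s6}): φ is true.
  s5 (successors {s1, s4}): φ is true.
  s6 (successors {s0, s1, s2, s4, s6}): φ is true.
For instance, at s2:
  At s2: Dia Box Dia Box p is false, so not Dia Box Dia Box p is true.
    At s2: Dia Box Dia Box p requires Box Dia Box p at some successor in {s1, s2, s6}.
      At s1: Box Dia Box p is false.
      At s2: Box Dia Box p is false.
      At s6: Box Dia Box p is false.
    So Dia Box Dia Box p is false at s2.
Satisfying worlds: {s1, s2, s3, s4, s5, s6}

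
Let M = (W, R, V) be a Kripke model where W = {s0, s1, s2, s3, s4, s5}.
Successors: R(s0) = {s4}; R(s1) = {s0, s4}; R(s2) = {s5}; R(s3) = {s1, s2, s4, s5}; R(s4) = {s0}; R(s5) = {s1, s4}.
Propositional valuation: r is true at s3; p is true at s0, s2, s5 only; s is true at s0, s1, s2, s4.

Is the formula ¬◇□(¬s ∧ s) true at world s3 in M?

Recall that □ψ holds at a world iff ψ holds at every accessible world, and ◇ψ holds iff ψ holds at some accessible world.
At s3: ◇□(¬s ∧ s) is false, so ¬◇□(¬s ∧ s) is true.
  At s3: ◇□(¬s ∧ s) requires □(¬s ∧ s) at some successor in {s1, s2, s4, s5}.
    At s1: □(¬s ∧ s) is false.
    At s2: □(¬s ∧ s) is false.
    At s4: □(¬s ∧ s) is false.
    At s5: □(¬s ∧ s) is false.
  So ◇□(¬s ∧ s) is false at s3.

Yes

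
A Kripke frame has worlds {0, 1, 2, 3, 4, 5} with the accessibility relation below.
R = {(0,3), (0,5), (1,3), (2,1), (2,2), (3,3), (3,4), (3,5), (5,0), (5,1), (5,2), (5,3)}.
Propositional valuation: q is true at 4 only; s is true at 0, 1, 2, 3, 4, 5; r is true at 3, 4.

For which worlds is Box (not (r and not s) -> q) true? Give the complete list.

Recall that Box ψ holds at a world iff ψ holds at every accessible world, and Dia ψ holds iff ψ holds at some accessible world.
Let φ = Box (not (r and not s) -> q). Evaluate φ at each world:
  0 (successors {3, 5}): φ is false.
  1 (successors {3}): φ is false.
  2 (successors {1, 2}): φ is false.
  3 (successors {3, 4, 5}): φ is false.
  4 (successors ∅): φ is true.
  5 (successors {0, 1, 2, 3}): φ is false.
For instance, at 5:
  At 5: Box (not (r and not s) -> q) requires not (r and not s) -> q at every successor {0, 1, 2, 3}.
    not (r and not s) -> q fails at 0, so Box (not (r and not s) -> q) is false at 5.
Satisfying worlds: {4}

4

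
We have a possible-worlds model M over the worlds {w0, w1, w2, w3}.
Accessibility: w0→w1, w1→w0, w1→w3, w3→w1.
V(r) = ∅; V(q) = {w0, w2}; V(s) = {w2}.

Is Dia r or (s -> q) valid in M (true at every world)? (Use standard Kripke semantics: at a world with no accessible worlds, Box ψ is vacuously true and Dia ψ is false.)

Yes

Let φ = Dia r or (s -> q). Evaluate φ at each world:
  w0 (successors {w1}): φ is true.
  w1 (successors {w0, w3}): φ is true.
  w2 (successors ∅): φ is true.
  w3 (successors {w1}): φ is true.
For instance, at w3:
  At w3: Dia r is false, s -> q is true, so Dia r or (s -> q) is true.
    At w3: Dia r requires r at some successor in {w1}.
      At w1: r is false.
    So Dia r is false at w3.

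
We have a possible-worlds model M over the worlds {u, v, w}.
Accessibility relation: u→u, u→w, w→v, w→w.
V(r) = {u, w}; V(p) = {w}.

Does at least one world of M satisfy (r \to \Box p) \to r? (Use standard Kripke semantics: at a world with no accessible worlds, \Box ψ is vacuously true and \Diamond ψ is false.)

Let φ = (r \to \Box p) \to r. Evaluate φ at each world:
  u (successors {u, w}): φ is true.
  v (successors ∅): φ is false.
  w (successors {v, w}): φ is true.
Detail at u (witness):
  At u: r \to \Box p is false, r is true, so (r \to \Box p) \to r is true.
    At u: r is true, \Box p is false, so r \to \Box p is false.
      At u: \Box p requires p at every successor {u, w}.
        p fails at u, so \Box p is false at u.

Yes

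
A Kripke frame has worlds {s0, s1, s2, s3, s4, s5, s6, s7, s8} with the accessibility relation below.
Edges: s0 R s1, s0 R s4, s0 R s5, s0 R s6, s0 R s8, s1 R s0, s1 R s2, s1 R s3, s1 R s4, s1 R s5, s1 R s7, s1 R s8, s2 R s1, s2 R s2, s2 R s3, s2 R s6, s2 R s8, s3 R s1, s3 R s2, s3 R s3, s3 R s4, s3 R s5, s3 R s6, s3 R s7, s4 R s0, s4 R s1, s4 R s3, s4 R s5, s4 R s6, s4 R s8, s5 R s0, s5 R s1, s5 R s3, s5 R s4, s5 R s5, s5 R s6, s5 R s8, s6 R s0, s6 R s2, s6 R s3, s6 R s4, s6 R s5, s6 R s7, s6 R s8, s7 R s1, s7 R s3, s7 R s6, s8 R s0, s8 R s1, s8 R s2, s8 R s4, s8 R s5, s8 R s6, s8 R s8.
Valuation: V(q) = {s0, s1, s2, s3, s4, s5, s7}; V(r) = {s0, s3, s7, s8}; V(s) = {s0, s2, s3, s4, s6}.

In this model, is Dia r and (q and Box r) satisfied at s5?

No

At s5: Dia r is true, q and Box r is false, so Dia r and (q and Box r) is false.
  At s5: Dia r requires r at some successor in {s0, s1, s3, s4, s5, s6, s8}.
    r holds at s0, so Dia r is true at s5.
  At s5: q is true, Box r is false, so q and Box r is false.
    At s5: Box r requires r at every successor {s0, s1, s3, s4, s5, s6, s8}.
      r fails at s1, so Box r is false at s5.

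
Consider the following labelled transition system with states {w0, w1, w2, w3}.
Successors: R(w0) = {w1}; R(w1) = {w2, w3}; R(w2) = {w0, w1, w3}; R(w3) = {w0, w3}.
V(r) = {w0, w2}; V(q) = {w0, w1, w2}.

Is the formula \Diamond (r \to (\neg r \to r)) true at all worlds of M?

Let φ = \Diamond (r \to (\neg r \to r)). Evaluate φ at each world:
  w0 (successors {w1}): φ is true.
  w1 (successors {w2, w3}): φ is true.
  w2 (successors {w0, w1, w3}): φ is true.
  w3 (successors {w0, w3}): φ is true.
For instance, at w1:
  At w1: \Diamond (r \to (\neg r \to r)) requires r \to (\neg r \to r) at some successor in {w2, w3}.
    r \to (\neg r \to r) holds at w2, so \Diamond (r \to (\neg r \to r)) is true at w1.

Yes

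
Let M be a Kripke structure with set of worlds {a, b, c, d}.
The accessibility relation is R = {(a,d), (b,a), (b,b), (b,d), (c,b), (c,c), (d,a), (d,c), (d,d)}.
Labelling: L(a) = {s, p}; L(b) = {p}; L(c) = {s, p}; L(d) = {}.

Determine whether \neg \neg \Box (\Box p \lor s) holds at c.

No

At c: \neg \Box (\Box p \lor s) is true, so \neg \neg \Box (\Box p \lor s) is false.
  At c: \Box (\Box p \lor s) is false, so \neg \Box (\Box p \lor s) is true.
    At c: \Box (\Box p \lor s) requires \Box p \lor s at every successor {b, c}.
      \Box p \lor s fails at b, so \Box (\Box p \lor s) is false at c.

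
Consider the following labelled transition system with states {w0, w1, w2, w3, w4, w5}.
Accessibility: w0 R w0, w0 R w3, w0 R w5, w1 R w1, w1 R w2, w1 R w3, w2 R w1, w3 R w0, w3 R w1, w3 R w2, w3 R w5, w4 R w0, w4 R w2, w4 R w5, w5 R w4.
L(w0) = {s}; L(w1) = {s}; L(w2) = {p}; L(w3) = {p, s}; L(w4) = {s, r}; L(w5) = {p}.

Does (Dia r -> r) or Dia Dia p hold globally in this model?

Let φ = (Dia r -> r) or Dia Dia p. Evaluate φ at each world:
  w0 (successors {w0, w3, w5}): φ is true.
  w1 (successors {w1, w2, w3}): φ is true.
  w2 (successors {w1}): φ is true.
  w3 (successors {w0, w1, w2, w5}): φ is true.
  w4 (successors {w0, w2, w5}): φ is true.
  w5 (successors {w4}): φ is true.
For instance, at w1:
  At w1: Dia r -> r is true, Dia Dia p is true, so (Dia r -> r) or Dia Dia p is true.
    At w1: Dia r is false, r is false, so Dia r -> r is true.
      At w1: Dia r requires r at some successor in {w1, w2, w3}.
        At w1: r is false.
        At w2: r is false.
        At w3: r is false.
      So Dia r is false at w1.
    At w1: Dia Dia p requires Dia p at some successor in {w1, w2, w3}.
      Dia p holds at w1, so Dia Dia p is true at w1.

Yes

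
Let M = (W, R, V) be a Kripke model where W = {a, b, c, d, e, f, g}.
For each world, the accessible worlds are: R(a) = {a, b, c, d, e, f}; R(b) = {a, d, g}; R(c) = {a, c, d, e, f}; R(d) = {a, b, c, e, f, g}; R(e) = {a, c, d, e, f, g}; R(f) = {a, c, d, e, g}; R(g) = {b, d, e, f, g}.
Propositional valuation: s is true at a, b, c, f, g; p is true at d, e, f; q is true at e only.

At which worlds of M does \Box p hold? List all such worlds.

none

Recall that \Box ψ holds at a world iff ψ holds at every accessible world, and \Diamond ψ holds iff ψ holds at some accessible world.
Let φ = \Box p. Evaluate φ at each world:
  a (successors {a, b, c, d, e, f}): φ is false.
  b (successors {a, d, g}): φ is false.
  c (successors {a, c, d, e, f}): φ is false.
  d (successors {a, b, c, e, f, g}): φ is false.
  e (successors {a, c, d, e, f, g}): φ is false.
  f (successors {a, c, d, e, g}): φ is false.
  g (successors {b, d, e, f, g}): φ is false.
For instance, at f:
  At f: \Box p requires p at every successor {a, c, d, e, g}.
    p fails at a, so \Box p is false at f.
Satisfying worlds: none.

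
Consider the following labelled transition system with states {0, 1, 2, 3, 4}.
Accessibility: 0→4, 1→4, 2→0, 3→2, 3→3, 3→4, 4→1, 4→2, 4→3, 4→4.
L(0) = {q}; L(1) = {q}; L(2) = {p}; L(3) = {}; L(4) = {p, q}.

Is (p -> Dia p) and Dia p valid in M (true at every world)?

Let φ = (p -> Dia p) and Dia p. Evaluate φ at each world:
  0 (successors {4}): φ is true.
  1 (successors {4}): φ is true.
  2 (successors {0}): φ is false.
  3 (successors {2, 3, 4}): φ is true.
  4 (successors {1, 2, 3, 4}): φ is true.
Detail at 2 (counterexample):
  At 2: p -> Dia p is false, Dia p is false, so (p -> Dia p) and Dia p is false.
    At 2: p is true, Dia p is false, so p -> Dia p is false.
      At 2: Dia p requires p at some successor in {0}.
        At 0: p is false.
      So Dia p is false at 2.
    At 2: Dia p requires p at some successor in {0}.
      At 0: p is false.
    So Dia p is false at 2.

No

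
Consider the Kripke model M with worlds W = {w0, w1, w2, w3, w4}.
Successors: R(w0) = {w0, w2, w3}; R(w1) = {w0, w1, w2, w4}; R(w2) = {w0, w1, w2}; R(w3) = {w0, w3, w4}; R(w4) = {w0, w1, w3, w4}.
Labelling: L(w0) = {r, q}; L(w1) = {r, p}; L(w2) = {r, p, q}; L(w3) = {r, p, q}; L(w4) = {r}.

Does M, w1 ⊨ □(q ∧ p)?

No

At w1: □(q ∧ p) requires q ∧ p at every successor {w0, w1, w2, w4}.
  q ∧ p fails at w0, so □(q ∧ p) is false at w1.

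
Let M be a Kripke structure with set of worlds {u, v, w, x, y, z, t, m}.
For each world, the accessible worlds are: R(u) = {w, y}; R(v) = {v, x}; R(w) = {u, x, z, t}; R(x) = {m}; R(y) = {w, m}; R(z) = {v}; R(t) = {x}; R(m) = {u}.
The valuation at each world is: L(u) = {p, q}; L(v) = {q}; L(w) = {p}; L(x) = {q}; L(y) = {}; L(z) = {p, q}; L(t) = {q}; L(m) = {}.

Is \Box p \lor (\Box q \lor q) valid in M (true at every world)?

No

Let φ = \Box p \lor (\Box q \lor q). Evaluate φ at each world:
  u (successors {w, y}): φ is true.
  v (successors {v, x}): φ is true.
  w (successors {u, x, z, t}): φ is true.
  x (successors {m}): φ is true.
  y (successors {w, m}): φ is false.
  z (successors {v}): φ is true.
  t (successors {x}): φ is true.
  m (successors {u}): φ is true.
Detail at y (counterexample):
  At y: \Box p is false, \Box q \lor q is false, so \Box p \lor (\Box q \lor q) is false.
    At y: \Box p requires p at every successor {w, m}.
      p fails at m, so \Box p is false at y.
    At y: \Box q is false, q is false, so \Box q \lor q is false.
      At y: \Box q requires q at every successor {w, m}.
        q fails at w, so \Box q is false at y.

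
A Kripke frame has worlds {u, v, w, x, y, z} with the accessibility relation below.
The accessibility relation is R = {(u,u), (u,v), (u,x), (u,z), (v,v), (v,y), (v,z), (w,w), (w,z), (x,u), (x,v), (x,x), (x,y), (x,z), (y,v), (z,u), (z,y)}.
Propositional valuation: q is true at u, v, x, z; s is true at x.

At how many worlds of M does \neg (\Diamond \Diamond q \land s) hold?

5

Let φ = \neg (\Diamond \Diamond q \land s). Evaluate φ at each world:
  u (successors {u, v, x, z}): φ is true.
  v (successors {v, y, z}): φ is true.
  w (successors {w, z}): φ is true.
  x (successors {u, v, x, y, z}): φ is false.
  y (successors {v}): φ is true.
  z (successors {u, y}): φ is true.
For instance, at x:
  At x: \Diamond \Diamond q \land s is true, so \neg (\Diamond \Diamond q \land s) is false.
    At x: \Diamond \Diamond q is true, s is true, so \Diamond \Diamond q \land s is true.
      At x: \Diamond \Diamond q requires \Diamond q at some successor in {u, v, x, y, z}.
        \Diamond q holds at u, so \Diamond \Diamond q is true at x.
Satisfying worlds: {u, v, w, y, z}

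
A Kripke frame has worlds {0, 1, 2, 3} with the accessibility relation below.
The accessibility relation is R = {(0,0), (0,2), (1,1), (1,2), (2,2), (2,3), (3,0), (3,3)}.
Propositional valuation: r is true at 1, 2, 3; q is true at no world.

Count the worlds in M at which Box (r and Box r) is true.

Let φ = Box (r and Box r). Evaluate φ at each world:
  0 (successors {0, 2}): φ is false.
  1 (successors {1, 2}): φ is true.
  2 (successors {2, 3}): φ is false.
  3 (successors {0, 3}): φ is false.
For instance, at 3:
  At 3: Box (r and Box r) requires r and Box r at every successor {0, 3}.
    r and Box r fails at 0, so Box (r and Box r) is false at 3.
      At 0: r is false, Box r is false, so r and Box r is false.
Satisfying worlds: {1}

1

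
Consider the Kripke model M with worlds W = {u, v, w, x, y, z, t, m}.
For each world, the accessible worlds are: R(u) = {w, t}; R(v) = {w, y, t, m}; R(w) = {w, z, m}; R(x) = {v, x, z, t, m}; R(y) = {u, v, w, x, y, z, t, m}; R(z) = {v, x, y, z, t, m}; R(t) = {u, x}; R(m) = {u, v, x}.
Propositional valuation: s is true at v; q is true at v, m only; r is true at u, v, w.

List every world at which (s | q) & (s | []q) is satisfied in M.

v

Recall that []ψ holds at a world iff ψ holds at every accessible world, and <>ψ holds iff ψ holds at some accessible world.
Let φ = (s | q) & (s | []q). Evaluate φ at each world:
  u (successors {w, t}): φ is false.
  v (successors {w, y, t, m}): φ is true.
  w (successors {w, z, m}): φ is false.
  x (successors {v, x, z, t, m}): φ is false.
  y (successors {u, v, w, x, y, z, t, m}): φ is false.
  z (successors {v, x, y, z, t, m}): φ is false.
  t (successors {u, x}): φ is false.
  m (successors {u, v, x}): φ is false.
For instance, at z:
  At z: s | q is false, s | []q is false, so (s | q) & (s | []q) is false.
    At z: s is false, []q is false, so s | []q is false.
      At z: []q requires q at every successor {v, x, y, z, t, m}.
        q fails at x, so []q is false at z.
Satisfying worlds: {v}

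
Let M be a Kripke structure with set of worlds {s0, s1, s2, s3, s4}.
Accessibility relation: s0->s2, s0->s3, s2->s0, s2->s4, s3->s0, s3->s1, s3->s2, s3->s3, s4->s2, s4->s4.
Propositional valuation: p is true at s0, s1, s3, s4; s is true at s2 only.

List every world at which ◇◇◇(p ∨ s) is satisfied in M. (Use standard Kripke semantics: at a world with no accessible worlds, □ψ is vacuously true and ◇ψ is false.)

Let φ = ◇◇◇(p ∨ s). Evaluate φ at each world:
  s0 (successors {s2, s3}): φ is true.
  s1 (successors ∅): φ is false.
  s2 (successors {s0, s4}): φ is true.
  s3 (successors {s0, s1, s2, s3}): φ is true.
  s4 (successors {s2, s4}): φ is true.
For instance, at s2:
  At s2: ◇◇◇(p ∨ s) requires ◇◇(p ∨ s) at some successor in {s0, s4}.
    ◇◇(p ∨ s) holds at s0, so ◇◇◇(p ∨ s) is true at s2.
      At s0: ◇◇(p ∨ s) requires ◇(p ∨ s) at some successor in {s2, s3}.
        ◇(p ∨ s) holds at s2, so ◇◇(p ∨ s) is true at s0.
Satisfying worlds: {s0, s2, s3, s4}

s0, s2, s3, s4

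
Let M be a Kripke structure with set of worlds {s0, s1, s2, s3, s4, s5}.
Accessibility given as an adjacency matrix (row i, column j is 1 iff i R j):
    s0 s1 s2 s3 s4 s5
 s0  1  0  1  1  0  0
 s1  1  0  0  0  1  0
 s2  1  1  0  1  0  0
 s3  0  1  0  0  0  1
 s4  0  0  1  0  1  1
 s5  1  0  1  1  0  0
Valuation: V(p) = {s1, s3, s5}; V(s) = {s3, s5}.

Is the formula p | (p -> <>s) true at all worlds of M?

Yes

Let φ = p | (p -> <>s). Evaluate φ at each world:
  s0 (successors {s0, s2, s3}): φ is true.
  s1 (successors {s0, s4}): φ is true.
  s2 (successors {s0, s1, s3}): φ is true.
  s3 (successors {s1, s5}): φ is true.
  s4 (successors {s2, s4, s5}): φ is true.
  s5 (successors {s0, s2, s3}): φ is true.
For instance, at s1:
  At s1: p is true, p -> <>s is false, so p | (p -> <>s) is true.
    At s1: p is true, <>s is false, so p -> <>s is false.
      At s1: <>s requires s at some successor in {s0, s4}.
        At s0: s is false.
        At s4: s is false.
      So <>s is false at s1.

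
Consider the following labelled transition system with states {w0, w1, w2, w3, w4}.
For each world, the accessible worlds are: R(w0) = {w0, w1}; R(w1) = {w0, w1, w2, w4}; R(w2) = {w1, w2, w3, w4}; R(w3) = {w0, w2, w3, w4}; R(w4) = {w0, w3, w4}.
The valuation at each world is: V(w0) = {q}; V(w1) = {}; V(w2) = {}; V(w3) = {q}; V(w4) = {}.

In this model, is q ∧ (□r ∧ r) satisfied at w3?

No

Recall that □ψ holds at a world iff ψ holds at every accessible world, and ◇ψ holds iff ψ holds at some accessible world.
At w3: q is true, □r ∧ r is false, so q ∧ (□r ∧ r) is false.
  At w3: □r is false, r is false, so □r ∧ r is false.
    At w3: □r requires r at every successor {w0, w2, w3, w4}.
      r fails at w0, so □r is false at w3.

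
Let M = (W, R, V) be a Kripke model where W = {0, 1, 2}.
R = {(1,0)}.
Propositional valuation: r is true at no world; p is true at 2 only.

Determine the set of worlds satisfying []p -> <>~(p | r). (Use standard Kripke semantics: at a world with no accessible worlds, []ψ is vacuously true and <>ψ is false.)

1

Let φ = []p -> <>~(p | r). Evaluate φ at each world:
  0 (successors ∅): φ is false.
  1 (successors {0}): φ is true.
  2 (successors ∅): φ is false.
For instance, at 1:
  At 1: []p is false, <>~(p | r) is true, so []p -> <>~(p | r) is true.
    At 1: []p requires p at every successor {0}.
      p fails at 0, so []p is false at 1.
    At 1: <>~(p | r) requires ~(p | r) at some successor in {0}.
      ~(p | r) holds at 0, so <>~(p | r) is true at 1.
Satisfying worlds: {1}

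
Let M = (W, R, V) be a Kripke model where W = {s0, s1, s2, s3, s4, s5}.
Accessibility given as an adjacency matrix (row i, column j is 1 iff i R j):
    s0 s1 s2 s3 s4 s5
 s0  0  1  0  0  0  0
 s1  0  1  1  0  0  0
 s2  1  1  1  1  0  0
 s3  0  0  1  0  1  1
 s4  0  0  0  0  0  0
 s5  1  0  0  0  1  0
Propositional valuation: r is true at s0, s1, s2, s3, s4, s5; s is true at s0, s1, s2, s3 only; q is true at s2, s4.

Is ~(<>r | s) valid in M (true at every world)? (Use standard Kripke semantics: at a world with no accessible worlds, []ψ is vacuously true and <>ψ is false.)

No

Let φ = ~(<>r | s). Evaluate φ at each world:
  s0 (successors {s1}): φ is false.
  s1 (successors {s1, s2}): φ is false.
  s2 (successors {s0, s1, s2, s3}): φ is false.
  s3 (successors {s2, s4, s5}): φ is false.
  s4 (successors ∅): φ is true.
  s5 (successors {s0, s4}): φ is false.
Detail at s0 (counterexample):
  At s0: <>r | s is true, so ~(<>r | s) is false.
    At s0: <>r is true, s is true, so <>r | s is true.
      At s0: <>r requires r at some successor in {s1}.
        r holds at s1, so <>r is true at s0.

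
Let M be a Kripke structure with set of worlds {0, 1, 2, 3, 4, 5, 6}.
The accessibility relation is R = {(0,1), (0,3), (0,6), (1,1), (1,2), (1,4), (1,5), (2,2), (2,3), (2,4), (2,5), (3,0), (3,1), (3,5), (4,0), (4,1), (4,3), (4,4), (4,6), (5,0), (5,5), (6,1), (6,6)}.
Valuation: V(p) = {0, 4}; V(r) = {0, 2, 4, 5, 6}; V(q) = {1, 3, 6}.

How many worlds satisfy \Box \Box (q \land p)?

Recall that \Box ψ holds at a world iff ψ holds at every accessible world, and \Diamond ψ holds iff ψ holds at some accessible world.
Let φ = \Box \Box (q \land p). Evaluate φ at each world:
  0 (successors {1, 3, 6}): φ is false.
  1 (successors {1, 2, 4, 5}): φ is false.
  2 (successors {2, 3, 4, 5}): φ is false.
  3 (successors {0, 1, 5}): φ is false.
  4 (successors {0, 1, 3, 4, 6}): φ is false.
  5 (successors {0, 5}): φ is false.
  6 (successors {1, 6}): φ is false.
For instance, at 5:
  At 5: \Box \Box (q \land p) requires \Box (q \land p) at every successor {0, 5}.
    \Box (q \land p) fails at 0, so \Box \Box (q \land p) is false at 5.
      At 0: \Box (q \land p) requires q \land p at every successor {1, 3, 6}.
        q \land p fails at 1, so \Box (q \land p) is false at 0.
Satisfying worlds: none.

0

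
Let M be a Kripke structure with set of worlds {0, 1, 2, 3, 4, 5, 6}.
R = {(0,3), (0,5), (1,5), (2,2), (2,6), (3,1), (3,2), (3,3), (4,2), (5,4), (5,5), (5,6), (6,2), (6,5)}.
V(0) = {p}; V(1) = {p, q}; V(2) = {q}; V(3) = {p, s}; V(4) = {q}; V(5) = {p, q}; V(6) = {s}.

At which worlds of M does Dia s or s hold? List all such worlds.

Recall that Dia ψ holds at a world iff ψ holds at some accessible world.
Let φ = Dia s or s. Evaluate φ at each world:
  0 (successors {3, 5}): φ is true.
  1 (successors {5}): φ is false.
  2 (successors {2, 6}): φ is true.
  3 (successors {1, 2, 3}): φ is true.
  4 (successors {2}): φ is false.
  5 (successors {4, 5, 6}): φ is true.
  6 (successors {2, 5}): φ is true.
For instance, at 4:
  At 4: Dia s is false, s is false, so Dia s or s is false.
    At 4: Dia s requires s at some successor in {2}.
      At 2: s is false.
    So Dia s is false at 4.
Satisfying worlds: {0, 2, 3, 5, 6}

0, 2, 3, 5, 6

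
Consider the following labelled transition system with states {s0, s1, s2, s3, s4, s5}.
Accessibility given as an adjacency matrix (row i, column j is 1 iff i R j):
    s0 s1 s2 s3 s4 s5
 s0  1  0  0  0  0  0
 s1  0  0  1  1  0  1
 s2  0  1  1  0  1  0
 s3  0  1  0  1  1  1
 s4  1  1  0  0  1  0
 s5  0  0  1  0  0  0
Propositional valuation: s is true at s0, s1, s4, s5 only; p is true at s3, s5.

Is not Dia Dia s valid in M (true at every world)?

Recall that Dia ψ holds at a world iff ψ holds at some accessible world.
Let φ = not Dia Dia s. Evaluate φ at each world:
  s0 (successors {s0}): φ is false.
  s1 (successors {s2, s3, s5}): φ is false.
  s2 (successors {s1, s2, s4}): φ is false.
  s3 (successors {s1, s3, s4, s5}): φ is false.
  s4 (successors {s0, s1, s4}): φ is false.
  s5 (successors {s2}): φ is false.
Detail at s0 (counterexample):
  At s0: Dia Dia s is true, so not Dia Dia s is false.
    At s0: Dia Dia s requires Dia s at some successor in {s0}.
      Dia s holds at s0, so Dia Dia s is true at s0.

No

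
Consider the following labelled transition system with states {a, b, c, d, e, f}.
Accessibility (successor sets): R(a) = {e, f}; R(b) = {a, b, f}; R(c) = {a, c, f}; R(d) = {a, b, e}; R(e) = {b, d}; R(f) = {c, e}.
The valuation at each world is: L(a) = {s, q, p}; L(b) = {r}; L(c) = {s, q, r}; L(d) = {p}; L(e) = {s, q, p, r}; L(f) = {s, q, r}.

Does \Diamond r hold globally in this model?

Yes

Let φ = \Diamond r. Evaluate φ at each world:
  a (successors {e, f}): φ is true.
  b (successors {a, b, f}): φ is true.
  c (successors {a, c, f}): φ is true.
  d (successors {a, b, e}): φ is true.
  e (successors {b, d}): φ is true.
  f (successors {c, e}): φ is true.
For instance, at c:
  At c: \Diamond r requires r at some successor in {a, c, f}.
    r holds at c, so \Diamond r is true at c.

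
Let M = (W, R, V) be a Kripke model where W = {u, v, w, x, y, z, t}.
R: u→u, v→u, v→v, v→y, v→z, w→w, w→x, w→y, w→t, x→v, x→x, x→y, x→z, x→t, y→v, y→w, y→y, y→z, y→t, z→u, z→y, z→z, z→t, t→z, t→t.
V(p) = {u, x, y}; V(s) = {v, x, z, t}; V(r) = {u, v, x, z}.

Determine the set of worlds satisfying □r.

Let φ = □r. Evaluate φ at each world:
  u (successors {u}): φ is true.
  v (successors {u, v, y, z}): φ is false.
  w (successors {w, x, y, t}): φ is false.
  x (successors {v, x, y, z, t}): φ is false.
  y (successors {v, w, y, z, t}): φ is false.
  z (successors {u, y, z, t}): φ is false.
  t (successors {z, t}): φ is false.
For instance, at z:
  At z: □r requires r at every successor {u, y, z, t}.
    r fails at y, so □r is false at z.
Satisfying worlds: {u}

u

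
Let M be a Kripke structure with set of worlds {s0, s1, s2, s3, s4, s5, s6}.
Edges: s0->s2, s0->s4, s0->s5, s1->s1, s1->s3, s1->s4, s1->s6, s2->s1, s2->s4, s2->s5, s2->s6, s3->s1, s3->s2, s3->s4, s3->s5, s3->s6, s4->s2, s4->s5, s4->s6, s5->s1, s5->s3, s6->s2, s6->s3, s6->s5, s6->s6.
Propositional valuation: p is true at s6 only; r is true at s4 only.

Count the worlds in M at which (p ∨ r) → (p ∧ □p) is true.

5

Let φ = (p ∨ r) → (p ∧ □p). Evaluate φ at each world:
  s0 (successors {s2, s4, s5}): φ is true.
  s1 (successors {s1, s3, s4, s6}): φ is true.
  s2 (successors {s1, s4, s5, s6}): φ is true.
  s3 (successors {s1, s2, s4, s5, s6}): φ is true.
  s4 (successors {s2, s5, s6}): φ is false.
  s5 (successors {s1, s3}): φ is true.
  s6 (successors {s2, s3, s5, s6}): φ is false.
For instance, at s1:
  At s1: p ∨ r is false, p ∧ □p is false, so (p ∨ r) → (p ∧ □p) is true.
    At s1: p is false, □p is false, so p ∧ □p is false.
      At s1: □p requires p at every successor {s1, s3, s4, s6}.
        p fails at s1, so □p is false at s1.
Satisfying worlds: {s0, s1, s2, s3, s5}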